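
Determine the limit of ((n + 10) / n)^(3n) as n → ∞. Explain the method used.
lim = e^30

Rewrite as (1 + 10/n)^(3n). By the standard limit (1 + x/n)^n → e^x, we have (1 + 10/n)^n → e^10, and raising to the 3rd power gives e^30.
More precisely, ln[(1 + 10/n)^(3n)] = 3n · ln(1 + 10/n) = 3n · (10/n + O(1/n^2)) = 30 + O(1/n) → 30.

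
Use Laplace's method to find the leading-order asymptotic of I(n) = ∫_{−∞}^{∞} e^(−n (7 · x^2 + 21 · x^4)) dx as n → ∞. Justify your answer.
I(n) ~ sqrt(π/(7n))

φ(x) = 7 · x^2 + 21 · x^4 has its unique global minimum at x* = 0 (since φ'(x) = 14x + 84x^3 = 0 only at x = 0 for real x with both coefficients positive, and φ → ∞ as |x| → ∞). At x* = 0, φ(0) = 0 and φ''(0) = 14. Laplace's method then gives
  I(n) ~ sqrt(2π / (n · φ''(0))) · e^(−n φ(0)) = sqrt(2π / (14n)) = sqrt(π/(7n)).
The 21 · x^4 term contributes only at subleading order (an O(1/n) relative correction).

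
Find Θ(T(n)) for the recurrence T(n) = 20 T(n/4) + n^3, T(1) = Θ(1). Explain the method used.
T(n) = Θ(n^3)

log_4 20 ≈ 2.161. f(n) = n^3 dominates n^(log_4 20) since 3 > 2.161, and the regularity condition a·f(n/b) = 20·(n/4)^3 = (20/64)·n^3 ≤ c·f(n) holds with c = 20/64 ≈ 0.312 < 1. So this is Case 3: T(n) = Θ(f(n)) = Θ(n^3).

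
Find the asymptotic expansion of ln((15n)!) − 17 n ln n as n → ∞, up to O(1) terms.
ln((15n)!) − 17 n ln n = −2 n ln n + 15(ln 15 − 1) n + (1/2) ln(2π·15n) + O(1/n)

Stirling: ln((15n)!) = 15n ln(15n) − 15n + (1/2) ln(2π·15n) + O(1/n).
Expand 15n ln(15n) = 15n (ln n + ln 15) = 15n ln n + 15n ln 15.
Subtract 17n ln n: leading term is (15 − 17) n ln n = −2 n ln n. The next term is 15n ln 15 − 15n = 15(ln 15 − 1) n. Then the (1/2) ln(2π·15n) correction.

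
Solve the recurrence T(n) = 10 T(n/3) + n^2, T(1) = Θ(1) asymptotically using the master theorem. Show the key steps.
T(n) = Θ(n^(log_3 10))

Master theorem: compare f(n) = n^2 to n^(log_3 10) where log_3 10 ≈ 2.096. Since 2 < log_3 10, we have f(n) = O(n^(log_3 10 − ε)) for some ε > 0 — Case 1. Hence T(n) = Θ(n^(log_3 10)).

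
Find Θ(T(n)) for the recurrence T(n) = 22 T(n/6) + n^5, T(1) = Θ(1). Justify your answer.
T(n) = Θ(n^5)

log_6 22 ≈ 1.725. f(n) = n^5 dominates n^(log_6 22) since 5 > 1.725, and the regularity condition a·f(n/b) = 22·(n/6)^5 = (22/7776)·n^5 ≤ c·f(n) holds with c = 22/7776 ≈ 0.00283 < 1. So this is Case 3: T(n) = Θ(f(n)) = Θ(n^5).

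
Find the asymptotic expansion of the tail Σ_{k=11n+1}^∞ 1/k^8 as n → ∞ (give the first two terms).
Σ_{k>11n} 1/k^8 = 1/(7 · (11n)^7) − 1/(2 · (11n)^8) + O(1/(11n)^9)

Compare to the integral: ∫_{11n}^∞ x^(−8) dx = [−x^(−7)/7]_{11n}^∞ = 1/((8−1)·(11n)^7). The Euler-Maclaurin correction adds −f(11n)/2 = −1/(2·(11n)^8). Euler-Maclaurin then gives
  Σ_{k>11n} 1/k^8 = ∫_{11n}^∞ dx/x^8 − 1/(2·(11n)^8) + O(1/(11n)^9).
(Equivalently this is ζ(8) − Σ_{k≤11n} 1/k^8.)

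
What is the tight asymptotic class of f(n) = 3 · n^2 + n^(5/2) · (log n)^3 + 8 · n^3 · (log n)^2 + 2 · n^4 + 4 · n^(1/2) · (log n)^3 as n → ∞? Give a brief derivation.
f(n) ∈ Θ(n^4)

Compare the terms by growth order. For large n, n^a · (log n)^b dominates n^a' · (log n)^b' iff a > a', or (a = a' and b > b'). Ranking the 5 terms shows the dominant one is 2 · n^4. Hence f(n) ∈ Θ(n^4).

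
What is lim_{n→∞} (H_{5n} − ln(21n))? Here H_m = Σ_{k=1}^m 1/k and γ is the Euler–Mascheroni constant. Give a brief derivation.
lim = ln(5/21) + γ

By Euler-Maclaurin, H_m = ln m + γ + O(1/m). So
  H_{5n} − ln(21n) = ln(5n) + γ − ln(21n) + O(1/n)
                       = ln(5/21) + γ + O(1/n).
Hence the limit is ln(5/21) + γ.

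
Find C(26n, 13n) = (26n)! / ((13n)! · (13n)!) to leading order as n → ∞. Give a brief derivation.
C(26n, 13n) ~ (4)^(13n) · sqrt(1/(π·13n))

Write N = 13n. Apply Stirling to each factorial:
  (2N)! ~ sqrt(2π·2N) · (2N/e)^(2N),
  N! ~ sqrt(2π N) · (N/e)^N,
  (1N)! ~ sqrt(2π·1N) · (1N/e)^(1N).
The exponential factors combine to (2N)^(2N) / (N^N · (1N)^(1N)) = 2^(2N)/1^(1N) = (2^2/1^1)^N = (4)^N.
The square-root prefactors combine to sqrt(2π·2N) / (sqrt(2π N)·sqrt(2π·1N)) = sqrt(2 / (2π·1·N)) = sqrt(1/(π·13n)).
Substituting N = 13n: C(26n, 13n) ~ (4)^(13n) · sqrt(1/(π·13n)).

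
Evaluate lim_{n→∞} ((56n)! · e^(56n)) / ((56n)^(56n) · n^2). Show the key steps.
lim = 0

Stirling: (56n)! ~ sqrt(2π·56n) · (56n/e)^(56n). Hence
  (56n)! · e^(56n) / (56n)^(56n) ~ sqrt(2π·56n).
Dividing by n^2: sqrt(2π·56n) / n^2 = sqrt(2π·56) · n^((1−4)/2), so the expression behaves like sqrt(2π·56) · n^((1−4)/2) → 0.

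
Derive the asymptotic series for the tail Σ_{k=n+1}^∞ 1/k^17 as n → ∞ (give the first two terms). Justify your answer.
Σ_{k>n} 1/k^17 = 1/(16 · n^16) − 1/(2 · n^17) + O(1/n^18)

Compare to the integral: ∫_{n}^∞ x^(−17) dx = [−x^(−16)/16]_{n}^∞ = 1/((17−1)·n^16). The Euler-Maclaurin correction adds −f(n)/2 = −1/(2·n^17). Euler-Maclaurin then gives
  Σ_{k>n} 1/k^17 = ∫_{n}^∞ dx/x^17 − 1/(2·n^17) + O(1/n^18).
(Equivalently this is ζ(17) − Σ_{k≤n} 1/k^17.)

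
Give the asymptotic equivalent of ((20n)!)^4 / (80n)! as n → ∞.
((20n)!)^4/(80n)! ~ ((2π·20n)^(3/2) / 2) · 4^(−4·20n)  →  0

Write N = 20n. Stirling: N! ~ sqrt(2π N)(N/e)^N and (4N)! ~ sqrt(2π·4N)·(4N/e)^(4N).
  (N!)^4/(4N)! ~ (2π N)^(4/2) (N/e)^(4N) / [sqrt(2π·4N) (4N/e)^(4N)]
     = (2π N)^(4/2) / sqrt(2π·4N) · (N/(4N))^(4N)
     = (2π N)^((4−1)/2) / 2 · 4^(−4N).
Since 4^4 > 1, the factor 4^(−4N) decays exponentially, so the ratio → 0. Substituting N = 20n gives the stated form.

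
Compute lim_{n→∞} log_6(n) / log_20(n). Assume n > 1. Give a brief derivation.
lim = ln(20) / ln(6) = log_6(20)

Change of base: log_6(n) = ln n / ln 6 and log_20(n) = ln n / ln 20. The ratio is (ln n / ln 6) · (ln 20 / ln n) = ln 20 / ln 6, a constant independent of n. So the limit is ln 20 / ln 6 = log_6(20).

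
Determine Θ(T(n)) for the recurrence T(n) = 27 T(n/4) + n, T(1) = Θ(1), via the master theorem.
T(n) = Θ(n^(log_4 27))

Master theorem: compare f(n) = n to n^(log_4 27) where log_4 27 ≈ 2.377. Since 1 < log_4 27, we have f(n) = O(n^(log_4 27 − ε)) for some ε > 0 — Case 1. Hence T(n) = Θ(n^(log_4 27)).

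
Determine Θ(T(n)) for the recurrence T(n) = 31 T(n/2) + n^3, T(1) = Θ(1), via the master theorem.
T(n) = Θ(n^(log_2 31))

Master theorem: compare f(n) = n^3 to n^(log_2 31) where log_2 31 ≈ 4.954. Since 3 < log_2 31, we have f(n) = O(n^(log_2 31 − ε)) for some ε > 0 — Case 1. Hence T(n) = Θ(n^(log_2 31)).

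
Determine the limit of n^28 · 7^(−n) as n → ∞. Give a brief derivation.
lim = 0

Exponentials with base > 1 dominate every fixed polynomial: for any fixed c, n^c / 7^n → 0 as n → ∞ (e.g. by the ratio test, or by writing 7^n = e^(n ln 7) and noting e^(n ln 7) / n^c → ∞). Hence n^28 · 7^(−n) = n^28 / 7^n → 0.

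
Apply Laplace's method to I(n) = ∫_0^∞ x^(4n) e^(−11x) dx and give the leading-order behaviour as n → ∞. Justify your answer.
I(n) ~ (sqrt(2π·4n) / 11) · (4n/(11e))^(4n)

Write the integrand as exp(4n ln x − 11x) and set f(x) = 4n ln x − 11x. Then f'(x) = 4n/x − 11 = 0 at x* = 4n/11, and f''(x*) = −4n/x*^2 = −11^2/(4n). Laplace's method (interior maximum) gives
  I(n) ~ e^(f(x*)) · sqrt(2π / |f''(x*)|)
        = exp(4n ln(4n/11) − 4n) · sqrt(2π · 4n / 11^2)
        = (4n/11)^(4n) e^(−4n) · sqrt(2π·4n) / 11
        = (sqrt(2π·4n) / 11) · (4n/(11e))^(4n).
This matches Γ(4n+1)/11^(4n+1) with Stirling applied to Γ.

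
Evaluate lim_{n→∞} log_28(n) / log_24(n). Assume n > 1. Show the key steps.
lim = ln(24) / ln(28) = log_28(24)

Change of base: log_28(n) = ln n / ln 28 and log_24(n) = ln n / ln 24. The ratio is (ln n / ln 28) · (ln 24 / ln n) = ln 24 / ln 28, a constant independent of n. So the limit is ln 24 / ln 28 = log_28(24).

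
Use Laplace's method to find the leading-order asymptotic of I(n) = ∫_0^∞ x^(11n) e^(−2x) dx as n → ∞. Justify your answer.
I(n) ~ (sqrt(2π·11n) / 2) · (11n/(2e))^(11n)

Write the integrand as exp(11n ln x − 2x) and set f(x) = 11n ln x − 2x. Then f'(x) = 11n/x − 2 = 0 at x* = 11n/2, and f''(x*) = −11n/x*^2 = −2^2/(11n). Laplace's method (interior maximum) gives
  I(n) ~ e^(f(x*)) · sqrt(2π / |f''(x*)|)
        = exp(11n ln(11n/2) − 11n) · sqrt(2π · 11n / 2^2)
        = (11n/2)^(11n) e^(−11n) · sqrt(2π·11n) / 2
        = (sqrt(2π·11n) / 2) · (11n/(2e))^(11n).
This matches Γ(11n+1)/2^(11n+1) with Stirling applied to Γ.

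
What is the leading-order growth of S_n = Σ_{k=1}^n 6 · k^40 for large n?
S_n ~ 6 · n^41 / 41

By integral comparison (Euler-Maclaurin), Σ_{k=1}^n 6 · k^40 = 6 · ∫_0^n x^40 dx + O(n^40) = 6 · n^41/41 + O(n^40). (Equivalently, Faulhaber's formula gives the same leading term.)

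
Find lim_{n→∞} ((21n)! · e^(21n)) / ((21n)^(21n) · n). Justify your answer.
lim = 0

Stirling: (21n)! ~ sqrt(2π·21n) · (21n/e)^(21n). Hence
  (21n)! · e^(21n) / (21n)^(21n) ~ sqrt(2π·21n).
Dividing by n: sqrt(2π·21n) / n = sqrt(2π·21) · n^((1−2)/2), so the expression behaves like sqrt(2π·21) · n^((1−2)/2) → 0.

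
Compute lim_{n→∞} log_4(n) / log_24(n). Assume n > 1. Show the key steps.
lim = ln(24) / ln(4) = log_4(24)

Change of base: log_4(n) = ln n / ln 4 and log_24(n) = ln n / ln 24. The ratio is (ln n / ln 4) · (ln 24 / ln n) = ln 24 / ln 4, a constant independent of n. So the limit is ln 24 / ln 4 = log_4(24).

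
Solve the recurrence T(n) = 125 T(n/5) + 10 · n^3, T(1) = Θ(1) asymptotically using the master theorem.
T(n) = Θ(n^3 log n)

log_5 125 = 3, and f(n) = 10 · n^3 = Θ(n^(log_5 125)). This is Case 2 of the master theorem: T(n) = Θ(f(n) · log n) = Θ(n^3 log n).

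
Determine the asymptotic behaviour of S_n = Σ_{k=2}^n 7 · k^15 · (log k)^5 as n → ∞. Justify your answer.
S_n ~ 7 · n^16 · (log n)^5 / 16

By integral comparison, S_n = ∫_1^n 7 · x^15 · (log x)^5 dx + O(n^15 · (log n)^5). For the integral, the leading term of ∫_1^n x^15 (log x)^5 dx is n^16/16 · (log n)^5 (by repeated integration by parts; each step lowers the log-exponent and produces a relatively O(1/log n) correction). Hence S_n ~ 7 · n^16 · (log n)^5 / 16.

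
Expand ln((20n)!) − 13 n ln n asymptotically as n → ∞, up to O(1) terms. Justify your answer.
ln((20n)!) − 13 n ln n = 7 n ln n + 20(ln 20 − 1) n + (1/2) ln(2π·20n) + O(1/n)

Stirling: ln((20n)!) = 20n ln(20n) − 20n + (1/2) ln(2π·20n) + O(1/n).
Expand 20n ln(20n) = 20n (ln n + ln 20) = 20n ln n + 20n ln 20.
Subtract 13n ln n: leading term is (20 − 13) n ln n = 7 n ln n. The next term is 20n ln 20 − 20n = 20(ln 20 − 1) n. Then the (1/2) ln(2π·20n) correction.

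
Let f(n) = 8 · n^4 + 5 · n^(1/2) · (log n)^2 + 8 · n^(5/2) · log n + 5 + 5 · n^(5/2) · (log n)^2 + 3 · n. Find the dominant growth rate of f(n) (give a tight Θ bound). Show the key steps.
f(n) ∈ Θ(n^4)

Compare the terms by growth order. For large n, n^a · (log n)^b dominates n^a' · (log n)^b' iff a > a', or (a = a' and b > b'). Ranking the 6 terms shows the dominant one is 8 · n^4. Hence f(n) ∈ Θ(n^4).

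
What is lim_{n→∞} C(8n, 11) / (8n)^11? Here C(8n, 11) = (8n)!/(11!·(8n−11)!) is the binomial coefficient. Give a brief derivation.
lim = 1/11! = 1/39916800

With N = 8n → ∞: C(N, 11) / N^11 = [N(N−1)…(N−10)] / (11! · N^11) = (1/11!) · 1 · (1 − 1/(8n)) · … · (1 − 10/(8n)). Each factor → 1 as N → ∞, so the limit is 1/11! = 1/39916800.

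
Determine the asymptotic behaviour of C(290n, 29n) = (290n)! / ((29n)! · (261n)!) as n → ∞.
C(290n, 29n) ~ (10000000000/387420489)^(29n) · sqrt(5/(9π·29n))

Write N = 29n. Apply Stirling to each factorial:
  (10N)! ~ sqrt(2π·10N) · (10N/e)^(10N),
  N! ~ sqrt(2π N) · (N/e)^N,
  (9N)! ~ sqrt(2π·9N) · (9N/e)^(9N).
The exponential factors combine to (10N)^(10N) / (N^N · (9N)^(9N)) = 10^(10N)/9^(9N) = (10^10/9^9)^N = (10000000000/387420489)^N.
The square-root prefactors combine to sqrt(2π·10N) / (sqrt(2π N)·sqrt(2π·9N)) = sqrt(10 / (2π·9·N)) = sqrt(5/(9π·29n)).
Substituting N = 29n: C(290n, 29n) ~ (10000000000/387420489)^(29n) · sqrt(5/(9π·29n)).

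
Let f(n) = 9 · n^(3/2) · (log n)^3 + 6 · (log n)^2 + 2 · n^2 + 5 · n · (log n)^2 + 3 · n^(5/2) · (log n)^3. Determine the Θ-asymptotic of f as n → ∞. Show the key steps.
f(n) ∈ Θ(n^(5/2) · (log n)^3)

Compare the terms by growth order. For large n, n^a · (log n)^b dominates n^a' · (log n)^b' iff a > a', or (a = a' and b > b'). Ranking the 5 terms shows the dominant one is 3 · n^(5/2) · (log n)^3. Hence f(n) ∈ Θ(n^(5/2) · (log n)^3).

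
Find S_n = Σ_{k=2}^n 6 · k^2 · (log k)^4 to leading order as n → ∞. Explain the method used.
S_n ~ 2 · n^3 · (log n)^4

By integral comparison, S_n = ∫_1^n 6 · x^2 · (log x)^4 dx + O(n^2 · (log n)^4). For the integral, the leading term of ∫_1^n x^2 (log x)^4 dx is n^3/3 · (log n)^4 (by repeated integration by parts; each step lowers the log-exponent and produces a relatively O(1/log n) correction). Hence S_n ~ 2 · n^3 · (log n)^4.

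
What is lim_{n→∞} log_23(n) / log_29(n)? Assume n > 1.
lim = ln(29) / ln(23) = log_23(29)

Change of base: log_23(n) = ln n / ln 23 and log_29(n) = ln n / ln 29. The ratio is (ln n / ln 23) · (ln 29 / ln n) = ln 29 / ln 23, a constant independent of n. So the limit is ln 29 / ln 23 = log_23(29).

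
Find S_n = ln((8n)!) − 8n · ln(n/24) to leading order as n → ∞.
S_n ~ 8n · (ln 192 − 1) + O(ln n)

Stirling: ln((8n)!) = 8n ln(8n) − 8n + O(ln n).
  S_n = 8n ln(8n) − 8n − 8n ln(n/24) + O(ln n)
      = 8n ln(8n) − 8n ln n + 8n ln 24 − 8n + O(ln n)
      = 8n ln 8 + 8n ln 24 − 8n + O(ln n)
      = 8n (ln 192 − 1) + O(ln n).
Numerically ln(192) − 1 ≈ 4.2575.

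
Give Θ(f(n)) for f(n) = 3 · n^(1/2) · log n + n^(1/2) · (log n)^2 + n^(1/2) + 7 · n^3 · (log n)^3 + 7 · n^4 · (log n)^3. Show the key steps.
f(n) ∈ Θ(n^4 · (log n)^3)

Compare the terms by growth order. For large n, n^a · (log n)^b dominates n^a' · (log n)^b' iff a > a', or (a = a' and b > b'). Ranking the 5 terms shows the dominant one is 7 · n^4 · (log n)^3. Hence f(n) ∈ Θ(n^4 · (log n)^3).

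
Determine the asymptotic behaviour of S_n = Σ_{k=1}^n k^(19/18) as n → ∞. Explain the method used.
S_n ~ (18/37) · n^(37/18)

Integral comparison: Σ_{k=1}^n k^(19/18) = ∫_0^n x^(19/18) dx + O(n^(19/18)). The integral is n^(1 + 19/18) / (1 + 19/18) = n^((19+18)/18) / ((19+18)/18) = (18/37) · n^(37/18).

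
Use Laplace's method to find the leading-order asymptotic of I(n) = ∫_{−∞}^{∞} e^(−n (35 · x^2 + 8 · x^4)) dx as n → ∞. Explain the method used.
I(n) ~ sqrt(π/(35n))

φ(x) = 35 · x^2 + 8 · x^4 has its unique global minimum at x* = 0 (since φ'(x) = 70x + 32x^3 = 0 only at x = 0 for real x with both coefficients positive, and φ → ∞ as |x| → ∞). At x* = 0, φ(0) = 0 and φ''(0) = 70. Laplace's method then gives
  I(n) ~ sqrt(2π / (n · φ''(0))) · e^(−n φ(0)) = sqrt(2π / (70n)) = sqrt(π/(35n)).
The 8 · x^4 term contributes only at subleading order (an O(1/n) relative correction).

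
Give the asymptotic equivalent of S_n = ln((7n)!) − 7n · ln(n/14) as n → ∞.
S_n ~ 7n · (ln 98 − 1) + O(ln n)

Stirling: ln((7n)!) = 7n ln(7n) − 7n + O(ln n).
  S_n = 7n ln(7n) − 7n − 7n ln(n/14) + O(ln n)
      = 7n ln(7n) − 7n ln n + 7n ln 14 − 7n + O(ln n)
      = 7n ln 7 + 7n ln 14 − 7n + O(ln n)
      = 7n (ln 98 − 1) + O(ln n).
Numerically ln(98) − 1 ≈ 3.5850.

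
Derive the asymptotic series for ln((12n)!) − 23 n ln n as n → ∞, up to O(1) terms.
ln((12n)!) − 23 n ln n = −11 n ln n + 12(ln 12 − 1) n + (1/2) ln(2π·12n) + O(1/n)

Stirling: ln((12n)!) = 12n ln(12n) − 12n + (1/2) ln(2π·12n) + O(1/n).
Expand 12n ln(12n) = 12n (ln n + ln 12) = 12n ln n + 12n ln 12.
Subtract 23n ln n: leading term is (12 − 23) n ln n = −11 n ln n. The next term is 12n ln 12 − 12n = 12(ln 12 − 1) n. Then the (1/2) ln(2π·12n) correction.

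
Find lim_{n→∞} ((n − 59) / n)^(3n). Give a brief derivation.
lim = e^(−177)

Rewrite as (1 − 59/n)^(3n). By the standard limit (1 + x/n)^n → e^x, we have (1 − 59/n)^n → e^(−59), and raising to the 3rd power gives e^(−177).
More precisely, ln[(1 − 59/n)^(3n)] = 3n · ln(1 − 59/n) = 3n · (-59/n + O(1/n^2)) = -177 + O(1/n) → -177.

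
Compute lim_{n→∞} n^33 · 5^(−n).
lim = 0

Exponentials with base > 1 dominate every fixed polynomial: for any fixed c, n^c / 5^n → 0 as n → ∞ (e.g. by the ratio test, or by writing 5^n = e^(n ln 5) and noting e^(n ln 5) / n^c → ∞). Hence n^33 · 5^(−n) = n^33 / 5^n → 0.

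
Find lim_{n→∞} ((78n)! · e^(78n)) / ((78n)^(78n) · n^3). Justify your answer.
lim = 0

Stirling: (78n)! ~ sqrt(2π·78n) · (78n/e)^(78n). Hence
  (78n)! · e^(78n) / (78n)^(78n) ~ sqrt(2π·78n).
Dividing by n^3: sqrt(2π·78n) / n^3 = sqrt(2π·78) · n^((1−6)/2), so the expression behaves like sqrt(2π·78) · n^((1−6)/2) → 0.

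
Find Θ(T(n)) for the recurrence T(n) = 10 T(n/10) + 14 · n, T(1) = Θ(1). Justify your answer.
T(n) = Θ(n log n)

log_10 10 = 1, and f(n) = 14 · n = Θ(n^(log_10 10)). This is Case 2 of the master theorem: T(n) = Θ(f(n) · log n) = Θ(n log n).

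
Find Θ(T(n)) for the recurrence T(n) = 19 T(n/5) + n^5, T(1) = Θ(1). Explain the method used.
T(n) = Θ(n^5)

log_5 19 ≈ 1.829. f(n) = n^5 dominates n^(log_5 19) since 5 > 1.829, and the regularity condition a·f(n/b) = 19·(n/5)^5 = (19/3125)·n^5 ≤ c·f(n) holds with c = 19/3125 ≈ 0.00608 < 1. So this is Case 3: T(n) = Θ(f(n)) = Θ(n^5).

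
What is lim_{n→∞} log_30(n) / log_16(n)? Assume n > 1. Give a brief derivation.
lim = ln(16) / ln(30) = log_30(16)

Change of base: log_30(n) = ln n / ln 30 and log_16(n) = ln n / ln 16. The ratio is (ln n / ln 30) · (ln 16 / ln n) = ln 16 / ln 30, a constant independent of n. So the limit is ln 16 / ln 30 = log_30(16).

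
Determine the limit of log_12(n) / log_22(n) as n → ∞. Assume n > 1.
lim = ln(22) / ln(12) = log_12(22)

Change of base: log_12(n) = ln n / ln 12 and log_22(n) = ln n / ln 22. The ratio is (ln n / ln 12) · (ln 22 / ln n) = ln 22 / ln 12, a constant independent of n. So the limit is ln 22 / ln 12 = log_12(22).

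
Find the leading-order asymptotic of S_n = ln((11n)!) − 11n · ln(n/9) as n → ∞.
S_n ~ 11n · (ln 99 − 1) + O(ln n)

Stirling: ln((11n)!) = 11n ln(11n) − 11n + O(ln n).
  S_n = 11n ln(11n) − 11n − 11n ln(n/9) + O(ln n)
      = 11n ln(11n) − 11n ln n + 11n ln 9 − 11n + O(ln n)
      = 11n ln 11 + 11n ln 9 − 11n + O(ln n)
      = 11n (ln 99 − 1) + O(ln n).
Numerically ln(99) − 1 ≈ 3.5951.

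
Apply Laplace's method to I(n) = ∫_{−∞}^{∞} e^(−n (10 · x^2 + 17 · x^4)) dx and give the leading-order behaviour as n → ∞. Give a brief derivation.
I(n) ~ sqrt(π/(10n))

φ(x) = 10 · x^2 + 17 · x^4 has its unique global minimum at x* = 0 (since φ'(x) = 20x + 68x^3 = 0 only at x = 0 for real x with both coefficients positive, and φ → ∞ as |x| → ∞). At x* = 0, φ(0) = 0 and φ''(0) = 20. Laplace's method then gives
  I(n) ~ sqrt(2π / (n · φ''(0))) · e^(−n φ(0)) = sqrt(2π / (20n)) = sqrt(π/(10n)).
The 17 · x^4 term contributes only at subleading order (an O(1/n) relative correction).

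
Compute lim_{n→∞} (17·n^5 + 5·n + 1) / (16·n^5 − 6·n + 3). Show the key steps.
lim = 17/16

For large n the leading n^5 terms dominate both numerator and denominator. Dividing top and bottom by n^5, every other term tends to 0, leaving 17/16.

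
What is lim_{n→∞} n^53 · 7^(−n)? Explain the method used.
lim = 0

Exponentials with base > 1 dominate every fixed polynomial: for any fixed c, n^c / 7^n → 0 as n → ∞ (e.g. by the ratio test, or by writing 7^n = e^(n ln 7) and noting e^(n ln 7) / n^c → ∞). Hence n^53 · 7^(−n) = n^53 / 7^n → 0.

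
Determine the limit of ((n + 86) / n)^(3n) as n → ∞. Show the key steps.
lim = e^258

Rewrite as (1 + 86/n)^(3n). By the standard limit (1 + x/n)^n → e^x, we have (1 + 86/n)^n → e^86, and raising to the 3rd power gives e^258.
More precisely, ln[(1 + 86/n)^(3n)] = 3n · ln(1 + 86/n) = 3n · (86/n + O(1/n^2)) = 258 + O(1/n) → 258.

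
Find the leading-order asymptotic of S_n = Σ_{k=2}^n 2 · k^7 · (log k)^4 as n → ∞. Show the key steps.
S_n ~ n^8 · (log n)^4 / 4

By integral comparison, S_n = ∫_1^n 2 · x^7 · (log x)^4 dx + O(n^7 · (log n)^4). For the integral, the leading term of ∫_1^n x^7 (log x)^4 dx is n^8/8 · (log n)^4 (by repeated integration by parts; each step lowers the log-exponent and produces a relatively O(1/log n) correction). Hence S_n ~ n^8 · (log n)^4 / 4.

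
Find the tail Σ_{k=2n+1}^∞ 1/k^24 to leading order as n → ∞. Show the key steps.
Σ_{k>2n} 1/k^24 ~ 1/(23 · (2n)^23)

Compare to the integral: ∫_{2n}^∞ x^(−24) dx = [−x^(−23)/23]_{2n}^∞ = 1/((24−1)·(2n)^23). Euler-Maclaurin then gives
  Σ_{k>2n} 1/k^24 = ∫_{2n}^∞ dx/x^24 − 1/(2·(2n)^24) + O(1/(2n)^25).
(Equivalently this is ζ(24) − Σ_{k≤2n} 1/k^24.)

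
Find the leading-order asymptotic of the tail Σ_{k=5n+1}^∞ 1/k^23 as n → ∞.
Σ_{k>5n} 1/k^23 ~ 1/(22 · (5n)^22)

Compare to the integral: ∫_{5n}^∞ x^(−23) dx = [−x^(−22)/22]_{5n}^∞ = 1/((23−1)·(5n)^22). Euler-Maclaurin then gives
  Σ_{k>5n} 1/k^23 = ∫_{5n}^∞ dx/x^23 − 1/(2·(5n)^23) + O(1/(5n)^24).
(Equivalently this is ζ(23) − Σ_{k≤5n} 1/k^23.)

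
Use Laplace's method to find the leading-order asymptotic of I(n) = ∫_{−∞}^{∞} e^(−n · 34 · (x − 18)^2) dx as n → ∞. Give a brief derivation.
I(n) = sqrt(π/(34n))

Here φ(x) = 34 · (x − 18)^2 has its unique minimum at x* = 18 with φ(x*) = 0 and φ''(x*) = 68. Laplace's method gives
  I(n) ~ e^(−n φ(x*)) · sqrt(2π / (n · φ''(x*))) = sqrt(2π / (68n)) = sqrt(π/(34n)).
This is exact: substituting u = (x − 18)·sqrt(34n) gives I(n) = (1/sqrt(34n)) ∫_{−∞}^{∞} e^(−u^2) du = sqrt(π/(34n)).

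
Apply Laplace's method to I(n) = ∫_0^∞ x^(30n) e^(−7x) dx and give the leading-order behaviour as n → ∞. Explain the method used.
I(n) ~ (sqrt(2π·30n) / 7) · (30n/(7e))^(30n)

Write the integrand as exp(30n ln x − 7x) and set f(x) = 30n ln x − 7x. Then f'(x) = 30n/x − 7 = 0 at x* = 30n/7, and f''(x*) = −30n/x*^2 = −7^2/(30n). Laplace's method (interior maximum) gives
  I(n) ~ e^(f(x*)) · sqrt(2π / |f''(x*)|)
        = exp(30n ln(30n/7) − 30n) · sqrt(2π · 30n / 7^2)
        = (30n/7)^(30n) e^(−30n) · sqrt(2π·30n) / 7
        = (sqrt(2π·30n) / 7) · (30n/(7e))^(30n).
This matches Γ(30n+1)/7^(30n+1) with Stirling applied to Γ.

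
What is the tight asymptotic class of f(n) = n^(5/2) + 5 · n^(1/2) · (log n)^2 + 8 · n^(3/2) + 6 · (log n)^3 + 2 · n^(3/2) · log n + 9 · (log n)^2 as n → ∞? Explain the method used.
f(n) ∈ Θ(n^(5/2))

Compare the terms by growth order. For large n, n^a · (log n)^b dominates n^a' · (log n)^b' iff a > a', or (a = a' and b > b'). Ranking the 6 terms shows the dominant one is n^(5/2). Hence f(n) ∈ Θ(n^(5/2)).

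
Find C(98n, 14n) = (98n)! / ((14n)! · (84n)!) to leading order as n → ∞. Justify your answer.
C(98n, 14n) ~ (823543/46656)^(14n) · sqrt(7/(12π·14n))

Write N = 14n. Apply Stirling to each factorial:
  (7N)! ~ sqrt(2π·7N) · (7N/e)^(7N),
  N! ~ sqrt(2π N) · (N/e)^N,
  (6N)! ~ sqrt(2π·6N) · (6N/e)^(6N).
The exponential factors combine to (7N)^(7N) / (N^N · (6N)^(6N)) = 7^(7N)/6^(6N) = (7^7/6^6)^N = (823543/46656)^N.
The square-root prefactors combine to sqrt(2π·7N) / (sqrt(2π N)·sqrt(2π·6N)) = sqrt(7 / (2π·6·N)) = sqrt(7/(12π·14n)).
Substituting N = 14n: C(98n, 14n) ~ (823543/46656)^(14n) · sqrt(7/(12π·14n)).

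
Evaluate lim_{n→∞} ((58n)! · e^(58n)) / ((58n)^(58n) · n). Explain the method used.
lim = 0

Stirling: (58n)! ~ sqrt(2π·58n) · (58n/e)^(58n). Hence
  (58n)! · e^(58n) / (58n)^(58n) ~ sqrt(2π·58n).
Dividing by n: sqrt(2π·58n) / n = sqrt(2π·58) · n^((1−2)/2), so the expression behaves like sqrt(2π·58) · n^((1−2)/2) → 0.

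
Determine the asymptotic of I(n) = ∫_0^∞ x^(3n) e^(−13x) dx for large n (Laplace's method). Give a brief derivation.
I(n) ~ (sqrt(2π·3n) / 13) · (3n/(13e))^(3n)

Write the integrand as exp(3n ln x − 13x) and set f(x) = 3n ln x − 13x. Then f'(x) = 3n/x − 13 = 0 at x* = 3n/13, and f''(x*) = −3n/x*^2 = −13^2/(3n). Laplace's method (interior maximum) gives
  I(n) ~ e^(f(x*)) · sqrt(2π / |f''(x*)|)
        = exp(3n ln(3n/13) − 3n) · sqrt(2π · 3n / 13^2)
        = (3n/13)^(3n) e^(−3n) · sqrt(2π·3n) / 13
        = (sqrt(2π·3n) / 13) · (3n/(13e))^(3n).
This matches Γ(3n+1)/13^(3n+1) with Stirling applied to Γ.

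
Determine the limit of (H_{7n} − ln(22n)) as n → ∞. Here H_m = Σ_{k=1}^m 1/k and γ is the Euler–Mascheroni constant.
lim = ln(7/22) + γ

By Euler-Maclaurin, H_m = ln m + γ + O(1/m). So
  H_{7n} − ln(22n) = ln(7n) + γ − ln(22n) + O(1/n)
                       = ln(7/22) + γ + O(1/n).
Hence the limit is ln(7/22) + γ.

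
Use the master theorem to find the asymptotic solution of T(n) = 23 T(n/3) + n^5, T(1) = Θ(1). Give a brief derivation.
T(n) = Θ(n^5)

log_3 23 ≈ 2.854. f(n) = n^5 dominates n^(log_3 23) since 5 > 2.854, and the regularity condition a·f(n/b) = 23·(n/3)^5 = (23/243)·n^5 ≤ c·f(n) holds with c = 23/243 ≈ 0.0947 < 1. So this is Case 3: T(n) = Θ(f(n)) = Θ(n^5).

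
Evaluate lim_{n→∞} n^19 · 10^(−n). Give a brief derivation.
lim = 0

Exponentials with base > 1 dominate every fixed polynomial: for any fixed c, n^c / 10^n → 0 as n → ∞ (e.g. by the ratio test, or by writing 10^n = e^(n ln 10) and noting e^(n ln 10) / n^c → ∞). Hence n^19 · 10^(−n) = n^19 / 10^n → 0.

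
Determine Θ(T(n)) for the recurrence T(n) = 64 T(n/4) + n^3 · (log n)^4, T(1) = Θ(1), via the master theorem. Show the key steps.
T(n) = Θ(n^3 · (log n)^5)

Here log_4 64 = 3 and f(n) = n^3 · (log n)^4 = Θ(n^(log_4 64) · (log n)^4). This is the extended Case 2 of the master theorem (f matches the critical exponent up to log factors), giving T(n) = Θ(n^(log_4 64) · (log n)^(4+1)) = Θ(n^3 · (log n)^5).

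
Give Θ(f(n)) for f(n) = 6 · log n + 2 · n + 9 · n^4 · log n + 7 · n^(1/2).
f(n) ∈ Θ(n^4 · log n)

Compare the terms by growth order. For large n, n^a · (log n)^b dominates n^a' · (log n)^b' iff a > a', or (a = a' and b > b'). Ranking the 4 terms shows the dominant one is 9 · n^4 · log n. Hence f(n) ∈ Θ(n^4 · log n).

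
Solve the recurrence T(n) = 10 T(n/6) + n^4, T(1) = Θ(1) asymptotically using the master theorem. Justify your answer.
T(n) = Θ(n^4)

log_6 10 ≈ 1.285. f(n) = n^4 dominates n^(log_6 10) since 4 > 1.285, and the regularity condition a·f(n/b) = 10·(n/6)^4 = (10/1296)·n^4 ≤ c·f(n) holds with c = 10/1296 ≈ 0.00772 < 1. So this is Case 3: T(n) = Θ(f(n)) = Θ(n^4).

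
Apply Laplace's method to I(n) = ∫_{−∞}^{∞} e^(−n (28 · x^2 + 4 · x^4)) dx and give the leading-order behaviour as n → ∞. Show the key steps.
I(n) ~ sqrt(π/(28n))

φ(x) = 28 · x^2 + 4 · x^4 has its unique global minimum at x* = 0 (since φ'(x) = 56x + 16x^3 = 0 only at x = 0 for real x with both coefficients positive, and φ → ∞ as |x| → ∞). At x* = 0, φ(0) = 0 and φ''(0) = 56. Laplace's method then gives
  I(n) ~ sqrt(2π / (n · φ''(0))) · e^(−n φ(0)) = sqrt(2π / (56n)) = sqrt(π/(28n)).
The 4 · x^4 term contributes only at subleading order (an O(1/n) relative correction).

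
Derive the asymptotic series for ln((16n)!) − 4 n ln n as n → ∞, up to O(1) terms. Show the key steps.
ln((16n)!) − 4 n ln n = 12 n ln n + 16(ln 16 − 1) n + (1/2) ln(2π·16n) + O(1/n)

Stirling: ln((16n)!) = 16n ln(16n) − 16n + (1/2) ln(2π·16n) + O(1/n).
Expand 16n ln(16n) = 16n (ln n + ln 16) = 16n ln n + 16n ln 16.
Subtract 4n ln n: leading term is (16 − 4) n ln n = 12 n ln n. The next term is 16n ln 16 − 16n = 16(ln 16 − 1) n. Then the (1/2) ln(2π·16n) correction.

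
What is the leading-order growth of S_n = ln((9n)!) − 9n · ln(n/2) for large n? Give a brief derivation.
S_n ~ 9n · (ln 18 − 1) + O(ln n)

Stirling: ln((9n)!) = 9n ln(9n) − 9n + O(ln n).
  S_n = 9n ln(9n) − 9n − 9n ln(n/2) + O(ln n)
      = 9n ln(9n) − 9n ln n + 9n ln 2 − 9n + O(ln n)
      = 9n ln 9 + 9n ln 2 − 9n + O(ln n)
      = 9n (ln 18 − 1) + O(ln n).
Numerically ln(18) − 1 ≈ 1.8904.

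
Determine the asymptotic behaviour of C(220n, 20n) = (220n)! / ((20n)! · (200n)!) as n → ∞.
C(220n, 20n) ~ (285311670611/10000000000)^(20n) · sqrt(11/(20π·20n))

Write N = 20n. Apply Stirling to each factorial:
  (11N)! ~ sqrt(2π·11N) · (11N/e)^(11N),
  N! ~ sqrt(2π N) · (N/e)^N,
  (10N)! ~ sqrt(2π·10N) · (10N/e)^(10N).
The exponential factors combine to (11N)^(11N) / (N^N · (10N)^(10N)) = 11^(11N)/10^(10N) = (11^11/10^10)^N = (285311670611/10000000000)^N.
The square-root prefactors combine to sqrt(2π·11N) / (sqrt(2π N)·sqrt(2π·10N)) = sqrt(11 / (2π·10·N)) = sqrt(11/(20π·20n)).
Substituting N = 20n: C(220n, 20n) ~ (285311670611/10000000000)^(20n) · sqrt(11/(20π·20n)).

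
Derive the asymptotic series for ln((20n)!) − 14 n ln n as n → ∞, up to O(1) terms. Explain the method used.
ln((20n)!) − 14 n ln n = 6 n ln n + 20(ln 20 − 1) n + (1/2) ln(2π·20n) + O(1/n)

Stirling: ln((20n)!) = 20n ln(20n) − 20n + (1/2) ln(2π·20n) + O(1/n).
Expand 20n ln(20n) = 20n (ln n + ln 20) = 20n ln n + 20n ln 20.
Subtract 14n ln n: leading term is (20 − 14) n ln n = 6 n ln n. The next term is 20n ln 20 − 20n = 20(ln 20 − 1) n. Then the (1/2) ln(2π·20n) correction.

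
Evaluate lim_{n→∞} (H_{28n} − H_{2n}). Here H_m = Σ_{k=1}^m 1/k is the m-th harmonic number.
lim = ln(28/2) = ln 14

Euler-Maclaurin gives H_m = ln m + γ + 1/(2m) + O(1/m^2). The γ and O(1/m) terms cancel in the difference:
  H_{28n} − H_{2n} = ln(28n) − ln(2n) + O(1/n) = ln(28/2) + O(1/n).
Hence the limit is ln(28/2) = ln 14.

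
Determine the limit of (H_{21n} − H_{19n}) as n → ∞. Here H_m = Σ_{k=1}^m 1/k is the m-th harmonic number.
lim = ln(21/19)

Euler-Maclaurin gives H_m = ln m + γ + 1/(2m) + O(1/m^2). The γ and O(1/m) terms cancel in the difference:
  H_{21n} − H_{19n} = ln(21n) − ln(19n) + O(1/n) = ln(21/19) + O(1/n).
Hence the limit is ln(21/19).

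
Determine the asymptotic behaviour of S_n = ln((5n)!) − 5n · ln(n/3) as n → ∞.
S_n ~ 5n · (ln 15 − 1) + O(ln n)

Stirling: ln((5n)!) = 5n ln(5n) − 5n + O(ln n).
  S_n = 5n ln(5n) − 5n − 5n ln(n/3) + O(ln n)
      = 5n ln(5n) − 5n ln n + 5n ln 3 − 5n + O(ln n)
      = 5n ln 5 + 5n ln 3 − 5n + O(ln n)
      = 5n (ln 15 − 1) + O(ln n).
Numerically ln(15) − 1 ≈ 1.7081.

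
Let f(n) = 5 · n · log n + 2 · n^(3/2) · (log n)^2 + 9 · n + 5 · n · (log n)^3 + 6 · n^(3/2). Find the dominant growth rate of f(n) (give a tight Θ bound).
f(n) ∈ Θ(n^(3/2) · (log n)^2)

Compare the terms by growth order. For large n, n^a · (log n)^b dominates n^a' · (log n)^b' iff a > a', or (a = a' and b > b'). Ranking the 5 terms shows the dominant one is 2 · n^(3/2) · (log n)^2. Hence f(n) ∈ Θ(n^(3/2) · (log n)^2).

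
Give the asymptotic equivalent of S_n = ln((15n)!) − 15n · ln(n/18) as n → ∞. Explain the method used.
S_n ~ 15n · (ln 270 − 1) + O(ln n)

Stirling: ln((15n)!) = 15n ln(15n) − 15n + O(ln n).
  S_n = 15n ln(15n) − 15n − 15n ln(n/18) + O(ln n)
      = 15n ln(15n) − 15n ln n + 15n ln 18 − 15n + O(ln n)
      = 15n ln 15 + 15n ln 18 − 15n + O(ln n)
      = 15n (ln 270 − 1) + O(ln n).
Numerically ln(270) − 1 ≈ 4.5984.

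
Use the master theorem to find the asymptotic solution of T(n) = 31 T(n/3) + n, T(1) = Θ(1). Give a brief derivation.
T(n) = Θ(n^(log_3 31))

Master theorem: compare f(n) = n to n^(log_3 31) where log_3 31 ≈ 3.126. Since 1 < log_3 31, we have f(n) = O(n^(log_3 31 − ε)) for some ε > 0 — Case 1. Hence T(n) = Θ(n^(log_3 31)).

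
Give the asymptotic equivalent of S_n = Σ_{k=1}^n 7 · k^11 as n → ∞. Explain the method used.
S_n ~ 7 · n^12 / 12

By integral comparison (Euler-Maclaurin), Σ_{k=1}^n 7 · k^11 = 7 · ∫_0^n x^11 dx + O(n^11) = 7 · n^12/12 + O(n^11). (Equivalently, Faulhaber's formula gives the same leading term.)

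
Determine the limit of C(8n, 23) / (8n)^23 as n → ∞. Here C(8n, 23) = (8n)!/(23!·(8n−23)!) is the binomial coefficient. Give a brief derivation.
lim = 1/23! = 1/25852016738884976640000

With N = 8n → ∞: C(N, 23) / N^23 = [N(N−1)…(N−22)] / (23! · N^23) = (1/23!) · 1 · (1 − 1/(8n)) · … · (1 − 22/(8n)). Each factor → 1 as N → ∞, so the limit is 1/23! = 1/25852016738884976640000.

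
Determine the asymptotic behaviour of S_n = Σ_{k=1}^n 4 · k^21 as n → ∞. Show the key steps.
S_n ~ 2 · n^22 / 11

By integral comparison (Euler-Maclaurin), Σ_{k=1}^n 4 · k^21 = 4 · ∫_0^n x^21 dx + O(n^21) = 4 · n^22/22 = 2 · n^22 / 11 + O(n^21). (Equivalently, Faulhaber's formula gives the same leading term.)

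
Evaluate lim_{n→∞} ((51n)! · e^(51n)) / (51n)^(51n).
lim = ∞

Stirling: (51n)! ~ sqrt(2π·51n) · (51n/e)^(51n). Hence
  (51n)! · e^(51n) / (51n)^(51n) ~ sqrt(2π·51n) = sqrt(2π·51) · sqrt(n) → ∞.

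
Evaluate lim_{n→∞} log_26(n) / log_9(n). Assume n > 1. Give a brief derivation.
lim = ln(9) / ln(26) = log_26(9)

Change of base: log_26(n) = ln n / ln 26 and log_9(n) = ln n / ln 9. The ratio is (ln n / ln 26) · (ln 9 / ln n) = ln 9 / ln 26, a constant independent of n. So the limit is ln 9 / ln 26 = log_26(9).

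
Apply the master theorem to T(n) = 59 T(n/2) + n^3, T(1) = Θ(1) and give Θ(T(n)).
T(n) = Θ(n^(log_2 59))

Master theorem: compare f(n) = n^3 to n^(log_2 59) where log_2 59 ≈ 5.883. Since 3 < log_2 59, we have f(n) = O(n^(log_2 59 − ε)) for some ε > 0 — Case 1. Hence T(n) = Θ(n^(log_2 59)).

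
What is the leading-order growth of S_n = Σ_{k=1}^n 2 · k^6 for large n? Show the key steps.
S_n ~ 2 · n^7 / 7

By integral comparison (Euler-Maclaurin), Σ_{k=1}^n 2 · k^6 = 2 · ∫_0^n x^6 dx + O(n^6) = 2 · n^7/7 + O(n^6). (Equivalently, Faulhaber's formula gives the same leading term.)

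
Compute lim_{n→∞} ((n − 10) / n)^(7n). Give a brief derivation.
lim = e^(−70)

Rewrite as (1 − 10/n)^(7n). By the standard limit (1 + x/n)^n → e^x, we have (1 − 10/n)^n → e^(−10), and raising to the 7th power gives e^(−70).
More precisely, ln[(1 − 10/n)^(7n)] = 7n · ln(1 − 10/n) = 7n · (-10/n + O(1/n^2)) = -70 + O(1/n) → -70.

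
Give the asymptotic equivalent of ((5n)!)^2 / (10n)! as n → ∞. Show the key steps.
((5n)!)^2/(10n)! ~ ((2π·5n)^(1/2) / sqrt(2)) · 2^(−2·5n)  →  0

Write N = 5n. Stirling: N! ~ sqrt(2π N)(N/e)^N and (2N)! ~ sqrt(2π·2N)·(2N/e)^(2N).
  (N!)^2/(2N)! ~ (2π N)^(2/2) (N/e)^(2N) / [sqrt(2π·2N) (2N/e)^(2N)]
     = (2π N)^(2/2) / sqrt(2π·2N) · (N/(2N))^(2N)
     = (2π N)^((2−1)/2) / sqrt(2) · 2^(−2N).
Since 2^2 > 1, the factor 2^(−2N) decays exponentially, so the ratio → 0. Substituting N = 5n gives the stated form.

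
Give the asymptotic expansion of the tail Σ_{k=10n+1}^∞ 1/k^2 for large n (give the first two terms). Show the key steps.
Σ_{k>10n} 1/k^2 = 1/(1 · (10n)) − 1/(2 · (10n)^2) + O(1/(10n)^3)

Compare to the integral: ∫_{10n}^∞ x^(−2) dx = [−x^(−1)/1]_{10n}^∞ = 1/((2−1)·(10n)). The Euler-Maclaurin correction adds −f(10n)/2 = −1/(2·(10n)^2). Euler-Maclaurin then gives
  Σ_{k>10n} 1/k^2 = ∫_{10n}^∞ dx/x^2 − 1/(2·(10n)^2) + O(1/(10n)^3).
(Equivalently this is ζ(2) − Σ_{k≤10n} 1/k^2.)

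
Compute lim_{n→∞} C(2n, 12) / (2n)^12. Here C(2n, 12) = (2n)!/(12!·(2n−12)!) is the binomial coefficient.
lim = 1/12! = 1/479001600

With N = 2n → ∞: C(N, 12) / N^12 = [N(N−1)…(N−11)] / (12! · N^12) = (1/12!) · 1 · (1 − 1/(2n)) · … · (1 − 11/(2n)). Each factor → 1 as N → ∞, so the limit is 1/12! = 1/479001600.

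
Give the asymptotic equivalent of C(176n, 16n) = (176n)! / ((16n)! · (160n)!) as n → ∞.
C(176n, 16n) ~ (285311670611/10000000000)^(16n) · sqrt(11/(20π·16n))

Write N = 16n. Apply Stirling to each factorial:
  (11N)! ~ sqrt(2π·11N) · (11N/e)^(11N),
  N! ~ sqrt(2π N) · (N/e)^N,
  (10N)! ~ sqrt(2π·10N) · (10N/e)^(10N).
The exponential factors combine to (11N)^(11N) / (N^N · (10N)^(10N)) = 11^(11N)/10^(10N) = (11^11/10^10)^N = (285311670611/10000000000)^N.
The square-root prefactors combine to sqrt(2π·11N) / (sqrt(2π N)·sqrt(2π·10N)) = sqrt(11 / (2π·10·N)) = sqrt(11/(20π·16n)).
Substituting N = 16n: C(176n, 16n) ~ (285311670611/10000000000)^(16n) · sqrt(11/(20π·16n)).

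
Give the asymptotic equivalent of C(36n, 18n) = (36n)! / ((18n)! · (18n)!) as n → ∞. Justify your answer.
C(36n, 18n) ~ (4)^(18n) · sqrt(1/(π·18n))

Write N = 18n. Apply Stirling to each factorial:
  (2N)! ~ sqrt(2π·2N) · (2N/e)^(2N),
  N! ~ sqrt(2π N) · (N/e)^N,
  (1N)! ~ sqrt(2π·1N) · (1N/e)^(1N).
The exponential factors combine to (2N)^(2N) / (N^N · (1N)^(1N)) = 2^(2N)/1^(1N) = (2^2/1^1)^N = (4)^N.
The square-root prefactors combine to sqrt(2π·2N) / (sqrt(2π N)·sqrt(2π·1N)) = sqrt(2 / (2π·1·N)) = sqrt(1/(π·18n)).
Substituting N = 18n: C(36n, 18n) ~ (4)^(18n) · sqrt(1/(π·18n)).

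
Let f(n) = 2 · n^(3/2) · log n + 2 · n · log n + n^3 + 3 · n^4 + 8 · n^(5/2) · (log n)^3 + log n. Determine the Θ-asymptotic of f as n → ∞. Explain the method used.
f(n) ∈ Θ(n^4)

Compare the terms by growth order. For large n, n^a · (log n)^b dominates n^a' · (log n)^b' iff a > a', or (a = a' and b > b'). Ranking the 6 terms shows the dominant one is 3 · n^4. Hence f(n) ∈ Θ(n^4).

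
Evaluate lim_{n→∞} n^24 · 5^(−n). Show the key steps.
lim = 0

Exponentials with base > 1 dominate every fixed polynomial: for any fixed c, n^c / 5^n → 0 as n → ∞ (e.g. by the ratio test, or by writing 5^n = e^(n ln 5) and noting e^(n ln 5) / n^c → ∞). Hence n^24 · 5^(−n) = n^24 / 5^n → 0.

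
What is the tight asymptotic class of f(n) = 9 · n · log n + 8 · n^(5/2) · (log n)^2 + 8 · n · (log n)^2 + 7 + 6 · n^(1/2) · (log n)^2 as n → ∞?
f(n) ∈ Θ(n^(5/2) · (log n)^2)

Compare the terms by growth order. For large n, n^a · (log n)^b dominates n^a' · (log n)^b' iff a > a', or (a = a' and b > b'). Ranking the 5 terms shows the dominant one is 8 · n^(5/2) · (log n)^2. Hence f(n) ∈ Θ(n^(5/2) · (log n)^2).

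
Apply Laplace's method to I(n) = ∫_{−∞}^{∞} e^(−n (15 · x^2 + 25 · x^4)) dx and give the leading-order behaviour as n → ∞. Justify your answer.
I(n) ~ sqrt(π/(15n))

φ(x) = 15 · x^2 + 25 · x^4 has its unique global minimum at x* = 0 (since φ'(x) = 30x + 100x^3 = 0 only at x = 0 for real x with both coefficients positive, and φ → ∞ as |x| → ∞). At x* = 0, φ(0) = 0 and φ''(0) = 30. Laplace's method then gives
  I(n) ~ sqrt(2π / (n · φ''(0))) · e^(−n φ(0)) = sqrt(2π / (30n)) = sqrt(π/(15n)).
The 25 · x^4 term contributes only at subleading order (an O(1/n) relative correction).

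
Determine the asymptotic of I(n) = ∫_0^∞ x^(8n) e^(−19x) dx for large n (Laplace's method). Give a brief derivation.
I(n) ~ (sqrt(2π·8n) / 19) · (8n/(19e))^(8n)

Write the integrand as exp(8n ln x − 19x) and set f(x) = 8n ln x − 19x. Then f'(x) = 8n/x − 19 = 0 at x* = 8n/19, and f''(x*) = −8n/x*^2 = −19^2/(8n). Laplace's method (interior maximum) gives
  I(n) ~ e^(f(x*)) · sqrt(2π / |f''(x*)|)
        = exp(8n ln(8n/19) − 8n) · sqrt(2π · 8n / 19^2)
        = (8n/19)^(8n) e^(−8n) · sqrt(2π·8n) / 19
        = (sqrt(2π·8n) / 19) · (8n/(19e))^(8n).
This matches Γ(8n+1)/19^(8n+1) with Stirling applied to Γ.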